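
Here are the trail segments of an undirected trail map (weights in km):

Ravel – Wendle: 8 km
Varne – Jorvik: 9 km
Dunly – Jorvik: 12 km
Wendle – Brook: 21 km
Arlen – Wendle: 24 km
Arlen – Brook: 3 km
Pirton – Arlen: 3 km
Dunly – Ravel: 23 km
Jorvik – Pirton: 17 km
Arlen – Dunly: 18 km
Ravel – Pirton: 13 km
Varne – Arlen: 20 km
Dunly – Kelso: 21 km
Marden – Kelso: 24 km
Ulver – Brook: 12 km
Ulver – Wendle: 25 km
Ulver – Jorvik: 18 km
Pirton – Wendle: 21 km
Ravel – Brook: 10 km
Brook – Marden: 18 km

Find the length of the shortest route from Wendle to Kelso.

52 km

Enumerating some paths:
Wendle - Arlen - Dunly - Kelso: 24+18+21 = 63
Wendle - Ravel - Dunly - Kelso: 8+23+21 = 52
Wendle - Ravel - Brook - Arlen - Dunly - Kelso: 8+10+3+18+21 = 60
Wendle - Ravel - Brook - Marden - Kelso: 8+10+18+24 = 60
Cheapest is Wendle - Ravel - Dunly - Kelso at 52 km.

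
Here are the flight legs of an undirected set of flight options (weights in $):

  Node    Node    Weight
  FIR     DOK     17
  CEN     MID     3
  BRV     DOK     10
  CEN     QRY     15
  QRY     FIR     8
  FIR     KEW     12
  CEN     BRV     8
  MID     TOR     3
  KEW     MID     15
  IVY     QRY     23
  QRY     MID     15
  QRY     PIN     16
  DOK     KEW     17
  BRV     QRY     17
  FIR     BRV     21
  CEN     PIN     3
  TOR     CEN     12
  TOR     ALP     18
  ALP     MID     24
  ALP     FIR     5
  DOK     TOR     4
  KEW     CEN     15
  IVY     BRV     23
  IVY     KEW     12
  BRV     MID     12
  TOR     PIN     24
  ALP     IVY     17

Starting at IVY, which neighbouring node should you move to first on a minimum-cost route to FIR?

Candidate routes:
IVY - QRY - FIR: 23+8 = 31
IVY - ALP - FIR: 17+5 = 22
IVY - KEW - FIR: 12+12 = 24
The minimum is $22 via IVY - ALP - FIR.
So from IVY the first move is to ALP.

ALP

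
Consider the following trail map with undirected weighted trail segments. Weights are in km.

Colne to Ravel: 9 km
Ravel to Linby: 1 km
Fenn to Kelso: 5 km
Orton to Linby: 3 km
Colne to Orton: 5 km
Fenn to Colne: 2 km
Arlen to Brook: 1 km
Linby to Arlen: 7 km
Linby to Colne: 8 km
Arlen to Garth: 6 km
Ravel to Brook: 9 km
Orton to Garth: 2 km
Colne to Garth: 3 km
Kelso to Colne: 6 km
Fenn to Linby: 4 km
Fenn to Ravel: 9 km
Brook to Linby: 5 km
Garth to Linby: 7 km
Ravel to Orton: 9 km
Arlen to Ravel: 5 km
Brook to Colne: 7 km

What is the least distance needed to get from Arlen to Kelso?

14 km

Shortest distances from Arlen:
Arlen: 0
Brook: 1  (via Arlen)
Ravel: 5  (via Arlen)
Linby: 6  (via Brook)
Garth: 6  (via Arlen)
Colne: 8  (via Brook)
Orton: 8  (via Garth)
Fenn: 10  (via Linby)
Kelso: 14  (via Colne)
Shortest route: Arlen → Brook → Colne → Kelso = 14 km.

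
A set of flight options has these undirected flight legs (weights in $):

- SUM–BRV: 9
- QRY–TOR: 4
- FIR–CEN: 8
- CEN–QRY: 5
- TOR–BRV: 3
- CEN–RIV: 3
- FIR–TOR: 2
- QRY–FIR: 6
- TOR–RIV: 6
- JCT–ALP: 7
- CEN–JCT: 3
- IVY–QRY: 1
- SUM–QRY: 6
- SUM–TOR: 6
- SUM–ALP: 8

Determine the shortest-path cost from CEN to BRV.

Enumerating some paths:
CEN - FIR - TOR - BRV: 8+2+3 = 13
CEN - RIV - TOR - BRV: 3+6+3 = 12
CEN - QRY - FIR - TOR - BRV: 5+6+2+3 = 16
The minimum is $12 via CEN - RIV - TOR - BRV.

$12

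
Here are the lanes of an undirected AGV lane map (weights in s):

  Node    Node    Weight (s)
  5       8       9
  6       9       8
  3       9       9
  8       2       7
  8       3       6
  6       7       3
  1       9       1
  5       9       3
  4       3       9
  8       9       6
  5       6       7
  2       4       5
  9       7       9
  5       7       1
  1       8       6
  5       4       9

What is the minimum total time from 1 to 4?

Candidate routes:
1–8–2–4: 6+7+5 = 18
1–9–5–4: 1+3+9 = 13
Cheapest is 1–9–5–4 at 13 s.

13 s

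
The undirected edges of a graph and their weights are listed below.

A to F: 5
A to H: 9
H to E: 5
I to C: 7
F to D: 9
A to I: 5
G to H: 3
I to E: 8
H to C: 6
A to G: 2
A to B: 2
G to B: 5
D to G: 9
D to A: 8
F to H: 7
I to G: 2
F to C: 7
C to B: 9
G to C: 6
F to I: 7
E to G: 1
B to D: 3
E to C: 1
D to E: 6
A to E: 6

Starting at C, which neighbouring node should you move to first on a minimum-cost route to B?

E

Candidate routes:
C → E → G → A → B: 1+1+2+2 = 6
C → E → G → B: 1+1+5 = 7
The minimum is 6 via C → E → G → A → B.
So from C the first move is to E.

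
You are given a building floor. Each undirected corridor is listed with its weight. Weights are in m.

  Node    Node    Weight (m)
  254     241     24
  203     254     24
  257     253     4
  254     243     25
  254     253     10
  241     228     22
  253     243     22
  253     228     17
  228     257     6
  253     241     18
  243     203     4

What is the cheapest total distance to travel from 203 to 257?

Settle nodes by increasing distance from 203:
203: 0
243: 4  (via 203)
254: 24  (via 203)
253: 26  (via 243)
257: 30  (via 253)
Shortest route: 203–243–253–257 = 30 m.

30 m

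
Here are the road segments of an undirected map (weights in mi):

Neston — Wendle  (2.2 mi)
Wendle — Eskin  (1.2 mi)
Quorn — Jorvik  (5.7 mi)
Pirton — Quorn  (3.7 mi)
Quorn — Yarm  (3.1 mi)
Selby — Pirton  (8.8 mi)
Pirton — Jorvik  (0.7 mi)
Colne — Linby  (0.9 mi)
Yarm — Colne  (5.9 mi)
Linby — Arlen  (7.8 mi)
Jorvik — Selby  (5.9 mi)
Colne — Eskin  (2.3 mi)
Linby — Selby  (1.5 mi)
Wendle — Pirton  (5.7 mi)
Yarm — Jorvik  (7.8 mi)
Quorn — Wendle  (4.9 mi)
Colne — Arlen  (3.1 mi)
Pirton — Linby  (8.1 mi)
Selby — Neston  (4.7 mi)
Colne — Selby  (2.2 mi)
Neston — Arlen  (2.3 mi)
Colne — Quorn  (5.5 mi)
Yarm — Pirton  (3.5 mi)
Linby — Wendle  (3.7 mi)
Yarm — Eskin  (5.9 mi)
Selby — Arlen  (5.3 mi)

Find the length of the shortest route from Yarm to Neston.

9.3 mi

Running Dijkstra from Yarm:
Yarm: 0
Quorn: 3.1  (via Yarm)
Pirton: 3.5  (via Yarm)
Jorvik: 4.2  (via Pirton)
Eskin: 5.9  (via Yarm)
Colne: 5.9  (via Yarm)
Linby: 6.8  (via Colne)
Wendle: 7.1  (via Eskin)
Selby: 8.1  (via Colne)
Arlen: 9  (via Colne)
Neston: 9.3  (via Wendle)
Shortest route: Yarm → Eskin → Wendle → Neston = 9.3 mi.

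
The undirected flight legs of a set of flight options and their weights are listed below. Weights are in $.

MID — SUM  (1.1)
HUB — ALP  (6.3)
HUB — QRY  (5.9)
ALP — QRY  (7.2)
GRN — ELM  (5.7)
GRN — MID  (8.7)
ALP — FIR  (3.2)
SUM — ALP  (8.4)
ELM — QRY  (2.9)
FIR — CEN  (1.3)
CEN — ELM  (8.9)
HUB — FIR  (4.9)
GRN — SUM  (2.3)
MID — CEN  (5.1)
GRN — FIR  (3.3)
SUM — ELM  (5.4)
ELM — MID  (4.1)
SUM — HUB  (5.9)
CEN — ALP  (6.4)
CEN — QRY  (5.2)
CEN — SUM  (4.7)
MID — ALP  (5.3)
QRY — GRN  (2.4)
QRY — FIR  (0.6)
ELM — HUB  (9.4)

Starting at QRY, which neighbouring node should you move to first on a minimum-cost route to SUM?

Candidate routes:
QRY → GRN → SUM: 2.4+2.3 = 4.7
QRY → FIR → GRN → SUM: 0.6+3.3+2.3 = 6.2
Cheapest is QRY → GRN → SUM at $4.7.
So from QRY the first move is to GRN.

GRN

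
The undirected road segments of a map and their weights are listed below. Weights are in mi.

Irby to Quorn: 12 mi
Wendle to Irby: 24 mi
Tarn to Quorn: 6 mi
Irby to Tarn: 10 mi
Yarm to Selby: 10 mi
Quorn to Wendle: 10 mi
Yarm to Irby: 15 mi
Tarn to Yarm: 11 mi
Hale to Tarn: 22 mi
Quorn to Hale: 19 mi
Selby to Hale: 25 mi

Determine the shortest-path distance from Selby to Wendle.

37 mi

Running Dijkstra from Selby:
Selby: 0
Yarm: 10  (via Selby)
Tarn: 21  (via Yarm)
Irby: 25  (via Yarm)
Hale: 25  (via Selby)
Quorn: 27  (via Tarn)
Wendle: 37  (via Quorn)
Shortest route: Selby–Yarm–Tarn–Quorn–Wendle = 37 mi.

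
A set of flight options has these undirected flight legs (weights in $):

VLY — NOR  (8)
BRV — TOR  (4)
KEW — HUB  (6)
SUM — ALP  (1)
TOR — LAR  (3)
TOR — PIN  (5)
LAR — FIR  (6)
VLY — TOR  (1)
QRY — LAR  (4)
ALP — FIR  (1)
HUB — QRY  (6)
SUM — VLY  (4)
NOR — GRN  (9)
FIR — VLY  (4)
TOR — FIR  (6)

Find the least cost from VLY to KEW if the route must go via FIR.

Shortest VLY→FIR: VLY → FIR = 4
Best FIR to KEW: FIR → LAR → QRY → HUB → KEW costing 22
Total via FIR: 4 + 22 = $26.

$26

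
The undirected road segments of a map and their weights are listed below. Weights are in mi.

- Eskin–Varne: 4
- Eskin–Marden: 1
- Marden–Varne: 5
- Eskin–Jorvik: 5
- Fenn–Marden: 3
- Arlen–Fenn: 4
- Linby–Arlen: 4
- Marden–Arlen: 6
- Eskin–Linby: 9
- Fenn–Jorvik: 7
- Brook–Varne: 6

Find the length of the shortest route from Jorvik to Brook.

15 mi

Candidate routes:
Jorvik–Eskin–Varne–Brook: 5+4+6 = 15
Jorvik–Eskin–Marden–Varne–Brook: 5+1+5+6 = 17
Cheapest is Jorvik–Eskin–Varne–Brook at 15 mi.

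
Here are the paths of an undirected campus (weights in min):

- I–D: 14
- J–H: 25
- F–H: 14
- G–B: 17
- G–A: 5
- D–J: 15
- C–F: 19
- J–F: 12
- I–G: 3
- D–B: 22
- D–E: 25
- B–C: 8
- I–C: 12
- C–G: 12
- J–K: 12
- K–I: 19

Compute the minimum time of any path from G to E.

42 min

Enumerating some paths:
G - C - I - D - E: 12+12+14+25 = 63
G - I - D - E: 3+14+25 = 42
The minimum is 42 min via G - I - D - E.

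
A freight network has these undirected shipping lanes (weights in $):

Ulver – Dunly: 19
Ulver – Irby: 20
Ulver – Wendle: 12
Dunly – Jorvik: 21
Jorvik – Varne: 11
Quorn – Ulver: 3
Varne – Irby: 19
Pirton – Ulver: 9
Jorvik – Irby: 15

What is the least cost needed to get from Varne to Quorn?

$42

Candidate routes:
Varne → Jorvik → Dunly → Ulver → Quorn: 11+21+19+3 = 54
Varne → Irby → Ulver → Quorn: 19+20+3 = 42
Varne → Jorvik → Irby → Ulver → Quorn: 11+15+20+3 = 49
The minimum is $42 via Varne → Irby → Ulver → Quorn.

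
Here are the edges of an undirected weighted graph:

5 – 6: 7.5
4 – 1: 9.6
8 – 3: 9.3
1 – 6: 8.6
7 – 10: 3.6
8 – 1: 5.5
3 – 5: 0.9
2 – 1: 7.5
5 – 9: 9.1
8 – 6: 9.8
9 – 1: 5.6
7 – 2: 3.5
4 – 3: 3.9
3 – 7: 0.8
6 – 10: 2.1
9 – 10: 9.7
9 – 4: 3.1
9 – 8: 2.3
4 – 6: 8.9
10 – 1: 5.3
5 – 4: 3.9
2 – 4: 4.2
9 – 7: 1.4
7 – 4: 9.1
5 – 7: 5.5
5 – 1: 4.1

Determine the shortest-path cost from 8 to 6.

Candidate routes:
8 - 9 - 7 - 10 - 6: 2.3+1.4+3.6+2.1 = 9.4
8 - 6: 9.8 = 9.8
8 - 9 - 7 - 3 - 5 - 6: 2.3+1.4+0.8+0.9+7.5 = 12.9
Cheapest is 8 - 9 - 7 - 10 - 6 at 9.4.

9.4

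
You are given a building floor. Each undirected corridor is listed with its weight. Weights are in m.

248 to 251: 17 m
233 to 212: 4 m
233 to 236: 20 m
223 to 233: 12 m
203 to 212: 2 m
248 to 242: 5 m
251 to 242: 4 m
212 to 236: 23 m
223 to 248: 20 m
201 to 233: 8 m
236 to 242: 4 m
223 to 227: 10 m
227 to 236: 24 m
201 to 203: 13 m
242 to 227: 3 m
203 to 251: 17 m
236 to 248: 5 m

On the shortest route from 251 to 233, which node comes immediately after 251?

Enumerating some paths:
251 → 203 → 212 → 233: 17+2+4 = 23
251 → 242 → 236 → 233: 4+4+20 = 28
The minimum is 23 m via 251 → 203 → 212 → 233.
So from 251 the first move is to 203.

203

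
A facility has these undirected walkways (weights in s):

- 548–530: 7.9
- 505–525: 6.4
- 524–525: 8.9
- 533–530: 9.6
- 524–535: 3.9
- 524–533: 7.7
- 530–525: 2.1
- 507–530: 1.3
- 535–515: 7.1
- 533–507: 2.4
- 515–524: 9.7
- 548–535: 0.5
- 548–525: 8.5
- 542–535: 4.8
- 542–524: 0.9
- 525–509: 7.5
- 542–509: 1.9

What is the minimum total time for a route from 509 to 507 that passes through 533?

12.9 s

Shortest 509→533: 509 → 542 → 524 → 533 = 10.5
Best 533 to 507: 533 → 507 costing 2.4
Total via 533: 10.5 + 2.4 = 12.9 s.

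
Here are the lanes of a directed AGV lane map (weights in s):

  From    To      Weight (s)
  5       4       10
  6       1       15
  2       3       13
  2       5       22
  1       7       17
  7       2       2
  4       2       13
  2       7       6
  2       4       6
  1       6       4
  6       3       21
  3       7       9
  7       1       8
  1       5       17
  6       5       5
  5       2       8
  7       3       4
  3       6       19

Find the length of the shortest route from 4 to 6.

31 s

Settle nodes by increasing distance from 4:
4: 0
2: 13  (via 4)
7: 19  (via 2)
3: 23  (via 7)
1: 27  (via 7)
6: 31  (via 1)
Shortest route: 4 → 2 → 7 → 1 → 6 = 31 s.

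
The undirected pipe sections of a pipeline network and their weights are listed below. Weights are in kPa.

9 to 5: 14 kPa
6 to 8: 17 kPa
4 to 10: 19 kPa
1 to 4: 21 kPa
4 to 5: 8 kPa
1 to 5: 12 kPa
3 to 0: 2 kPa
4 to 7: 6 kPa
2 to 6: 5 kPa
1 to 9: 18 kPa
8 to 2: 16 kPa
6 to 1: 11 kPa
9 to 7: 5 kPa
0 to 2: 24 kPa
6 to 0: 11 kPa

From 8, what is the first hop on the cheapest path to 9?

Compare a few routes:
8 → 2 → 6 → 1 → 9: 16+5+11+18 = 50
8 → 6 → 1 → 9: 17+11+18 = 46
The minimum is 46 kPa via 8 → 6 → 1 → 9.
So from 8 the first move is to 6.

6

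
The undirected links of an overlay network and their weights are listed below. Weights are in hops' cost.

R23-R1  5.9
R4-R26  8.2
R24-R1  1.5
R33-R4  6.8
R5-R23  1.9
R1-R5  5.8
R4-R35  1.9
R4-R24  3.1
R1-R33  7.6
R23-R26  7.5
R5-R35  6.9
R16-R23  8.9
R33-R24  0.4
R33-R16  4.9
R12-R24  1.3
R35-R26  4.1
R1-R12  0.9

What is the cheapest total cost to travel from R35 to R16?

10.3 hops' cost

Running Dijkstra from R35:
R35: 0
R4: 1.9  (via R35)
R26: 4.1  (via R35)
R24: 5  (via R4)
R33: 5.4  (via R24)
R12: 6.3  (via R24)
R1: 6.5  (via R24)
R5: 6.9  (via R35)
R23: 8.8  (via R5)
R16: 10.3  (via R33)
Shortest route: R35 → R4 → R24 → R33 → R16 = 10.3 hops' cost.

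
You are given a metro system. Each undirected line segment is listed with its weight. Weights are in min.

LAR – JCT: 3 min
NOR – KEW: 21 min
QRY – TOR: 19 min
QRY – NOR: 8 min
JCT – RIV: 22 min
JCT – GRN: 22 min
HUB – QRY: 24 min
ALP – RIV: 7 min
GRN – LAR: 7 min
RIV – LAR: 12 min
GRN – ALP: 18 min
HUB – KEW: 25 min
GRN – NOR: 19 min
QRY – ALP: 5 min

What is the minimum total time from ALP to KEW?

Candidate routes:
ALP → RIV → LAR → GRN → NOR → KEW: 7+12+7+19+21 = 66
ALP → QRY → HUB → KEW: 5+24+25 = 54
ALP → QRY → NOR → KEW: 5+8+21 = 34
ALP → GRN → NOR → KEW: 18+19+21 = 58
Cheapest is ALP → QRY → NOR → KEW at 34 min.

34 min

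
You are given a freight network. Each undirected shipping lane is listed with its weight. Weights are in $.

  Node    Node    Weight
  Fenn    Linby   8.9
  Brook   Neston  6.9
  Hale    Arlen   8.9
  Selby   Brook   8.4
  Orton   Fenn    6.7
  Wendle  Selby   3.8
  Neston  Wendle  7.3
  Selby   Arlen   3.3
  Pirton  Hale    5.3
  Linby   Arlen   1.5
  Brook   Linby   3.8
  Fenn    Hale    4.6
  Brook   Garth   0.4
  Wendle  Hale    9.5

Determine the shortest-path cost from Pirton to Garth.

$19.9

Candidate routes:
Pirton–Hale–Arlen–Linby–Brook–Garth: 5.3+8.9+1.5+3.8+0.4 = 19.9
Pirton–Hale–Fenn–Linby–Brook–Garth: 5.3+4.6+8.9+3.8+0.4 = 23
Pirton–Hale–Arlen–Selby–Brook–Garth: 5.3+8.9+3.3+8.4+0.4 = 26.3
Cheapest is Pirton–Hale–Arlen–Linby–Brook–Garth at $19.9.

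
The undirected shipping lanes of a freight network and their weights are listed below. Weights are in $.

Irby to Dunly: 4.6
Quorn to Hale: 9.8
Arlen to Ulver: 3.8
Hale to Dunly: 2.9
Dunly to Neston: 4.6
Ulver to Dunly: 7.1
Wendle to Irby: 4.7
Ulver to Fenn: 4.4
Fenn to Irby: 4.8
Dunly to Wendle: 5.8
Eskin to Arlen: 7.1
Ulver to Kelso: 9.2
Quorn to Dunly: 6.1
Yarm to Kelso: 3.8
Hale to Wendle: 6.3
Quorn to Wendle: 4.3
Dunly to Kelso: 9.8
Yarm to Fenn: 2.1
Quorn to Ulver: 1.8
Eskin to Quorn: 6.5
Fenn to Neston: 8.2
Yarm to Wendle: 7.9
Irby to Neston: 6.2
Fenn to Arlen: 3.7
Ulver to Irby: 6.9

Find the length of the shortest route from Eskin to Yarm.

Running Dijkstra from Eskin:
Eskin: 0
Quorn: 6.5  (via Eskin)
Arlen: 7.1  (via Eskin)
Ulver: 8.3  (via Quorn)
Wendle: 10.8  (via Quorn)
Fenn: 10.8  (via Arlen)
Dunly: 12.6  (via Quorn)
Yarm: 12.9  (via Fenn)
Shortest route: Eskin–Arlen–Fenn–Yarm = $12.9.

$12.9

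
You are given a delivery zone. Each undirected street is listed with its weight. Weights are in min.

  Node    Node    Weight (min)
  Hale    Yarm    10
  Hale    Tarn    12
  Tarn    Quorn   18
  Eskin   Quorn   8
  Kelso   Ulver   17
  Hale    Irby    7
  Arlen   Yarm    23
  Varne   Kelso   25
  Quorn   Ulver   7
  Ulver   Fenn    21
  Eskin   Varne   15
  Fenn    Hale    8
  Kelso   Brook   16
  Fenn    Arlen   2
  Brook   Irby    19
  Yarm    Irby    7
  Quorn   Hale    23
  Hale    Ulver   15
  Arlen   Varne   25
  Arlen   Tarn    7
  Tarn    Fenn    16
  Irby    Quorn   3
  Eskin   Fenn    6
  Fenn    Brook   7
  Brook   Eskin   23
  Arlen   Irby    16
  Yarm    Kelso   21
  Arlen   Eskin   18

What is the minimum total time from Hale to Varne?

29 min

Compare a few routes:
Hale - Irby - Quorn - Eskin - Varne: 7+3+8+15 = 33
Hale - Fenn - Eskin - Varne: 8+6+15 = 29
Cheapest is Hale - Fenn - Eskin - Varne at 29 min.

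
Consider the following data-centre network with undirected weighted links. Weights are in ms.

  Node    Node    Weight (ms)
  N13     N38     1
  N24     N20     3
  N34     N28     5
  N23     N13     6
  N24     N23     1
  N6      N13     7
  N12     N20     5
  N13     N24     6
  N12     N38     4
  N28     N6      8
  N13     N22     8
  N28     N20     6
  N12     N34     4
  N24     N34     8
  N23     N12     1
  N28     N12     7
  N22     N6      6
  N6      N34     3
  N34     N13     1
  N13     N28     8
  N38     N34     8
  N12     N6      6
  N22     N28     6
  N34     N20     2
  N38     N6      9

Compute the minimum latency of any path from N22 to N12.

12 ms

Candidate routes:
N22 → N13 → N38 → N12: 8+1+4 = 13
N22 → N6 → N34 → N12: 6+3+4 = 13
N22 → N6 → N12: 6+6 = 12
N22 → N13 → N34 → N12: 8+1+4 = 13
The minimum is 12 ms via N22 → N6 → N12.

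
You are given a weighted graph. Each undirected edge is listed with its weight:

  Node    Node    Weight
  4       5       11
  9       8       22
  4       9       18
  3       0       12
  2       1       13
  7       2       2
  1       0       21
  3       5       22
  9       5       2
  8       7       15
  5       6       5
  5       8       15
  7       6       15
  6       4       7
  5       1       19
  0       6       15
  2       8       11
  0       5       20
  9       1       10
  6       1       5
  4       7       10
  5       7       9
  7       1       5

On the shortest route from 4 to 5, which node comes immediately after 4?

Candidate routes:
4 - 5: 11 = 11
4 - 6 - 5: 7+5 = 12
Cheapest is 4 - 5 at 11.
So from 4 the first move is to 5.

5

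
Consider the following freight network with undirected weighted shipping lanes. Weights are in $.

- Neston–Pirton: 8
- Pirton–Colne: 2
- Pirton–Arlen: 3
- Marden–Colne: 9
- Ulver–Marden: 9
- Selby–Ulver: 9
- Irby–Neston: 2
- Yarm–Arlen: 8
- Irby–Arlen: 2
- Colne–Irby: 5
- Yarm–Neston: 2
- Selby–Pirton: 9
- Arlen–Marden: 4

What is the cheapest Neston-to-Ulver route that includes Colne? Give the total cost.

$25

Shortest Neston→Colne: Neston → Irby → Colne = 7
Best Colne to Ulver: Colne → Marden → Ulver costing 18
Total via Colne: 7 + 18 = $25.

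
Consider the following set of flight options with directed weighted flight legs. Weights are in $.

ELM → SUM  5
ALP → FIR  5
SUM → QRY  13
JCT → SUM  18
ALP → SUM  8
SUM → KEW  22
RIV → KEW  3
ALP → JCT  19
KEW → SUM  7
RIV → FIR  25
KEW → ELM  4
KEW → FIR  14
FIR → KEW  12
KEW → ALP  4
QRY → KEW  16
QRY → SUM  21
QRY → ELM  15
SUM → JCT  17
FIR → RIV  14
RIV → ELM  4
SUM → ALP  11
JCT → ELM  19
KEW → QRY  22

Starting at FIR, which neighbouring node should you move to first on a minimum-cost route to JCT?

KEW

Compare a few routes:
FIR → KEW → SUM → JCT: 12+7+17 = 36
FIR → KEW → ELM → SUM → JCT: 12+4+5+17 = 38
FIR → KEW → ALP → JCT: 12+4+19 = 35
The minimum is $35 via FIR → KEW → ALP → JCT.
So from FIR the first move is to KEW.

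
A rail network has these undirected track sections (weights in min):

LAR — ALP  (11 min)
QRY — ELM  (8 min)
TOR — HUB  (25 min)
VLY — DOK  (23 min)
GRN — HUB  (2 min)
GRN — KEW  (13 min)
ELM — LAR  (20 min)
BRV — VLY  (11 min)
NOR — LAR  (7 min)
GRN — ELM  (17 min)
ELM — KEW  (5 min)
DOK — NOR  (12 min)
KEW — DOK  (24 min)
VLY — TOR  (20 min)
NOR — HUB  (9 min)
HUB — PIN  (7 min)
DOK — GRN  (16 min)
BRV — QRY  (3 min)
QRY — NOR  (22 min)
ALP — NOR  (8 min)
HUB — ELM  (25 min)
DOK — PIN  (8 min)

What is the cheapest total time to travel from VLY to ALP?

Settle nodes by increasing distance from VLY:
VLY: 0
BRV: 11  (via VLY)
QRY: 14  (via BRV)
TOR: 20  (via VLY)
ELM: 22  (via QRY)
DOK: 23  (via VLY)
KEW: 27  (via ELM)
PIN: 31  (via DOK)
NOR: 35  (via DOK)
HUB: 38  (via PIN)
GRN: 39  (via ELM)
LAR: 42  (via ELM)
ALP: 43  (via NOR)
Shortest route: VLY–DOK–NOR–ALP = 43 min.

43 min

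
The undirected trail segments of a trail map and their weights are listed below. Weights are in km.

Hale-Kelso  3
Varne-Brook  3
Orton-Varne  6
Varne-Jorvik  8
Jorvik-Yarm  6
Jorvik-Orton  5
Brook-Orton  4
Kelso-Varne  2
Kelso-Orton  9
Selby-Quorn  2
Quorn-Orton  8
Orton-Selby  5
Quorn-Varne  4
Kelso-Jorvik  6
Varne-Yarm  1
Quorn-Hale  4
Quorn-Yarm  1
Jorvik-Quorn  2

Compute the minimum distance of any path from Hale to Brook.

8 km

Candidate routes:
Hale–Quorn–Yarm–Varne–Brook: 4+1+1+3 = 9
Hale–Kelso–Varne–Brook: 3+2+3 = 8
Cheapest is Hale–Kelso–Varne–Brook at 8 km.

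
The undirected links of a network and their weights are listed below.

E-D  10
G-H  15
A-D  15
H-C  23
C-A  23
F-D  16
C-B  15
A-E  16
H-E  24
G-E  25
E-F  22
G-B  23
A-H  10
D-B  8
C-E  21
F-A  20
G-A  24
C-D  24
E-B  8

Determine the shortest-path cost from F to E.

22

Candidate routes:
F - A - E: 20+16 = 36
F - D - B - E: 16+8+8 = 32
F - D - E: 16+10 = 26
F - E: 22 = 22
The minimum is 22 via F - E.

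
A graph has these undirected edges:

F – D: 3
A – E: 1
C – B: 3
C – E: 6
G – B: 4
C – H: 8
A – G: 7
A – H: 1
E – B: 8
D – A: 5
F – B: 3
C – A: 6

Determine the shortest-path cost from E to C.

6

Settle nodes by increasing distance from E:
E: 0
A: 1  (via E)
H: 2  (via A)
C: 6  (via E)
Shortest route: E → C = 6.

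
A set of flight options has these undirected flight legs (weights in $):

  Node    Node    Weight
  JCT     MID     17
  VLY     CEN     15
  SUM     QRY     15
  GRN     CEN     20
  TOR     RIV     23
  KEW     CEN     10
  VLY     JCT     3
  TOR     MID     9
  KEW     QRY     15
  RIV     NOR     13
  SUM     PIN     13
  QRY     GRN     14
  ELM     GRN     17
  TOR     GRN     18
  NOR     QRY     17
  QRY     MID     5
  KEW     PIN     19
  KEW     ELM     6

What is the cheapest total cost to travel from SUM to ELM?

$36

Candidate routes:
SUM–QRY–GRN–ELM: 15+14+17 = 46
SUM–PIN–KEW–ELM: 13+19+6 = 38
SUM–QRY–KEW–ELM: 15+15+6 = 36
The minimum is $36 via SUM–QRY–KEW–ELM.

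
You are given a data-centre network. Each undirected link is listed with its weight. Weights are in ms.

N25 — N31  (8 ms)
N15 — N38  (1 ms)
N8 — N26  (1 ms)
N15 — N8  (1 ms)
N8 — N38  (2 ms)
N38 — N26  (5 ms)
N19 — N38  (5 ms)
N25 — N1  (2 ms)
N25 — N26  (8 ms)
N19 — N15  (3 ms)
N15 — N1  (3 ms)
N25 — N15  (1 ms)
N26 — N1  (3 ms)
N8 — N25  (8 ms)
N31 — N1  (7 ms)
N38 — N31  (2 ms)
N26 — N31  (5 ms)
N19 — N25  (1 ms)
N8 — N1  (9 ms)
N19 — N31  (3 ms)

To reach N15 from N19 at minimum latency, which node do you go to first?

Enumerating some paths:
N19–N25–N15: 1+1 = 2
N19–N15: 3 = 3
Cheapest is N19–N25–N15 at 2 ms.
So from N19 the first move is to N25.

N25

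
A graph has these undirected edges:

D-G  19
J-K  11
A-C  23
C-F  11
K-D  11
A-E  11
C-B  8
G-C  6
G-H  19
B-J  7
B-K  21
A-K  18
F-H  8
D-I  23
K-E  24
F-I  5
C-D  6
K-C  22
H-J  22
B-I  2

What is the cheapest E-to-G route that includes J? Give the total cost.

Shortest E→J: E → K → J = 35
Best J to G: J → B → C → G costing 21
Total via J: 35 + 21 = 56.

56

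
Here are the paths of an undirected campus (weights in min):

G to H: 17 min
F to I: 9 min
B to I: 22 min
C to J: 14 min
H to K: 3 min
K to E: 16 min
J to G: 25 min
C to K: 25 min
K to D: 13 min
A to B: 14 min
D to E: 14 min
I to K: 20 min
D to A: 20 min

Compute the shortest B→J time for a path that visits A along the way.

Best B to A: B → A costing 14
Shortest A→J: A → D → K → C → J = 72
Total via A: 14 + 72 = 86 min.

86 min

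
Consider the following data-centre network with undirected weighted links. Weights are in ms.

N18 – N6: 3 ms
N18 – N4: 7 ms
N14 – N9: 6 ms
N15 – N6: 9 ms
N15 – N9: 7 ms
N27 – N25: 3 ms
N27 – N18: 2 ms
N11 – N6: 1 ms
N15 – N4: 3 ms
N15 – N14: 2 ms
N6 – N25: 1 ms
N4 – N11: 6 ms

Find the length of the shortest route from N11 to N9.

16 ms

Compare a few routes:
N11 → N4 → N15 → N14 → N9: 6+3+2+6 = 17
N11 → N4 → N15 → N9: 6+3+7 = 16
Cheapest is N11 → N4 → N15 → N9 at 16 ms.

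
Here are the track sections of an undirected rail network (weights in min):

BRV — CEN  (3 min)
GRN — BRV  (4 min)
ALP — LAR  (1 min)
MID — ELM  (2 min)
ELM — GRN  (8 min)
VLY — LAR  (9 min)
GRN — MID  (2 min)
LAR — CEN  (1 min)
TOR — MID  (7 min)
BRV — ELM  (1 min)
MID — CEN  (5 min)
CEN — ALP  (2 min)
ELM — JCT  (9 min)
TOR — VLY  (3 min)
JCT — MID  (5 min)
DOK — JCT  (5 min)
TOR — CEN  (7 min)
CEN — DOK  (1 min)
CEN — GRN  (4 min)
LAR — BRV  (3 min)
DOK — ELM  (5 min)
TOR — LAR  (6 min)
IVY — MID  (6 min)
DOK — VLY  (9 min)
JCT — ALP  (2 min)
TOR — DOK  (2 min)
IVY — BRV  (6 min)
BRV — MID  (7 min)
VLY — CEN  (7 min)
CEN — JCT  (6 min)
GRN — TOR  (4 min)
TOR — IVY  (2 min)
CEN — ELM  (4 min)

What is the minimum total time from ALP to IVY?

7 min

Shortest distances from ALP:
ALP: 0
LAR: 1  (via ALP)
CEN: 2  (via ALP)
JCT: 2  (via ALP)
DOK: 3  (via CEN)
BRV: 4  (via LAR)
TOR: 5  (via DOK)
ELM: 5  (via BRV)
GRN: 6  (via CEN)
MID: 7  (via CEN)
IVY: 7  (via TOR)
Shortest route: ALP–CEN–DOK–TOR–IVY = 7 min.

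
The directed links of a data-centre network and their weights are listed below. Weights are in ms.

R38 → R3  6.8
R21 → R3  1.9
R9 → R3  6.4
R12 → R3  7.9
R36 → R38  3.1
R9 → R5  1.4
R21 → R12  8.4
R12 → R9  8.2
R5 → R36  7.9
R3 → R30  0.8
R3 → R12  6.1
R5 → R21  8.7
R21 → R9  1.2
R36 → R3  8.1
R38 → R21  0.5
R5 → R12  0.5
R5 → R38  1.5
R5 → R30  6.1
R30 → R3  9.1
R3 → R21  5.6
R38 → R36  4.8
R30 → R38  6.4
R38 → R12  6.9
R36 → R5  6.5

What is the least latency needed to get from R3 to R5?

8.2 ms

Running Dijkstra from R3:
R3: 0
R30: 0.8  (via R3)
R21: 5.6  (via R3)
R12: 6.1  (via R3)
R9: 6.8  (via R21)
R38: 7.2  (via R30)
R5: 8.2  (via R9)
Shortest route: R3–R21–R9–R5 = 8.2 ms.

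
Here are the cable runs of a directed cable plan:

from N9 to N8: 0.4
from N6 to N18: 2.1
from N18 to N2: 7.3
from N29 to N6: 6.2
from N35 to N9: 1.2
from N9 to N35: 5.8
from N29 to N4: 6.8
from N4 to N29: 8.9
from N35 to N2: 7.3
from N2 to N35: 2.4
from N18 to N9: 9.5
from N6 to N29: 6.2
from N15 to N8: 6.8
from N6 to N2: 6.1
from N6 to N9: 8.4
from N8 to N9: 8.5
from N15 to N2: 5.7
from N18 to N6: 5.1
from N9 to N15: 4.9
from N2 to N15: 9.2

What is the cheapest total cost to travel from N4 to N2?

21.2

Enumerating some paths:
N4 → N29 → N6 → N18 → N2: 8.9+6.2+2.1+7.3 = 24.5
N4 → N29 → N6 → N9 → N15 → N2: 8.9+6.2+8.4+4.9+5.7 = 34.1
N4 → N29 → N6 → N2: 8.9+6.2+6.1 = 21.2
The minimum is 21.2 via N4 → N29 → N6 → N2.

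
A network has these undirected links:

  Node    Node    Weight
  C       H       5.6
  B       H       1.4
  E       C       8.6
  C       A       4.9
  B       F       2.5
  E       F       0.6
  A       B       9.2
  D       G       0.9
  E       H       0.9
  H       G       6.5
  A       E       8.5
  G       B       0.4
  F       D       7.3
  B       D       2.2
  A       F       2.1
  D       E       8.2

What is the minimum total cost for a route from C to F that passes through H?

7.1

Best C to H: C–H costing 5.6
Best H to F: H–E–F costing 1.5
Total via H: 5.6 + 1.5 = 7.1.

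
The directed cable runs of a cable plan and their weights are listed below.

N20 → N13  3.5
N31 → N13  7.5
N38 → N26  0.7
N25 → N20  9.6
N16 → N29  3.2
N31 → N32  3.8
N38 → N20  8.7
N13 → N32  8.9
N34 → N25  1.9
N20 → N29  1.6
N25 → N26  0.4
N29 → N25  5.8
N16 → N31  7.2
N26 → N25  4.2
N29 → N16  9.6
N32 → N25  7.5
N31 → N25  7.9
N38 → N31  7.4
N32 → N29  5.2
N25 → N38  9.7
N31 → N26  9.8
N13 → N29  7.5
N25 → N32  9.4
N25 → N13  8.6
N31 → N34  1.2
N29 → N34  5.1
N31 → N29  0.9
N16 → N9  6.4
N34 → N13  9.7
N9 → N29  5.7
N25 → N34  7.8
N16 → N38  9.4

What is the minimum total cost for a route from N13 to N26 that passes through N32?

Best N13 to N32: N13–N32 costing 8.9
Best N32 to N26: N32–N25–N26 costing 7.9
Total via N32: 8.9 + 7.9 = 16.8.

16.8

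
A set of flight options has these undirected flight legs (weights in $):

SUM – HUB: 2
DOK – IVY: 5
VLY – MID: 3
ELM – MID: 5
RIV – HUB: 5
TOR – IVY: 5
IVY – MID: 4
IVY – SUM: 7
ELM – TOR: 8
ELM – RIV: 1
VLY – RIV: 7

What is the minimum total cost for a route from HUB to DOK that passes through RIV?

$20

Best HUB to RIV: HUB–RIV costing 5
Best RIV to DOK: RIV–ELM–MID–IVY–DOK costing 15
Total via RIV: 5 + 15 = $20.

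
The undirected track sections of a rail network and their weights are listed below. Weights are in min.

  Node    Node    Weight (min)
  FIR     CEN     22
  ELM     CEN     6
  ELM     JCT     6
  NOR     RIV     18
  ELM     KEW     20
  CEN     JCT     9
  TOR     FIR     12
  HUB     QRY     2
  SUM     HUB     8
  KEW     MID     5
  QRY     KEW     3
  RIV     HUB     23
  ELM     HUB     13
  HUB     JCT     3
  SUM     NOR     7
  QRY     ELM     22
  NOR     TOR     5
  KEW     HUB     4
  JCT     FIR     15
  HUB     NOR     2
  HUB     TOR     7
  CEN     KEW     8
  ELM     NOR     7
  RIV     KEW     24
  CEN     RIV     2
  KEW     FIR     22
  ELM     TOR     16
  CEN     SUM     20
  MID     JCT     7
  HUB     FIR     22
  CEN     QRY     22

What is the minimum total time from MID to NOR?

Enumerating some paths:
MID → KEW → HUB → NOR: 5+4+2 = 11
MID → JCT → HUB → NOR: 7+3+2 = 12
MID → KEW → QRY → HUB → NOR: 5+3+2+2 = 12
Cheapest is MID → KEW → HUB → NOR at 11 min.

11 min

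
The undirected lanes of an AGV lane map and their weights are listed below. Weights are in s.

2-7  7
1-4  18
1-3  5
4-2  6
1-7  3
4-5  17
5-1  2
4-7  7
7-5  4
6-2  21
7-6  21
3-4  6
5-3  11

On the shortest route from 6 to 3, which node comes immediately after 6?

7

Enumerating some paths:
6 → 7 → 1 → 3: 21+3+5 = 29
6 → 2 → 4 → 3: 21+6+6 = 33
6 → 7 → 4 → 3: 21+7+6 = 34
6 → 7 → 5 → 1 → 3: 21+4+2+5 = 32
Cheapest is 6 → 7 → 1 → 3 at 29 s.
So from 6 the first move is to 7.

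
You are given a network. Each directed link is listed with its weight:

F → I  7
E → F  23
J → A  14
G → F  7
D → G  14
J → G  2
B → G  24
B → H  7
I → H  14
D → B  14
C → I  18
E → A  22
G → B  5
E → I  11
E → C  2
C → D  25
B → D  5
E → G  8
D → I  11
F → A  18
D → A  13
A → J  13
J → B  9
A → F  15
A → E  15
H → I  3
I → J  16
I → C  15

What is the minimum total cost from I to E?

Enumerating some paths:
I–J–G–B–D–A–E: 16+2+5+5+13+15 = 56
I–J–A–E: 16+14+15 = 45
Cheapest is I–J–A–E at 45.

45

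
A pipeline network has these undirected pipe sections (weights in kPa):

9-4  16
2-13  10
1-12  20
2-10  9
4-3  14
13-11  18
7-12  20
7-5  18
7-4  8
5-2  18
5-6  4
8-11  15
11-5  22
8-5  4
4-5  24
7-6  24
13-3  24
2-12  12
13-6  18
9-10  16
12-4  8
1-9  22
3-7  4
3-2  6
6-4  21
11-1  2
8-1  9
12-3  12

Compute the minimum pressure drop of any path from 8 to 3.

26 kPa

Shortest distances from 8:
8: 0
5: 4  (via 8)
6: 8  (via 5)
1: 9  (via 8)
11: 11  (via 1)
2: 22  (via 5)
7: 22  (via 5)
3: 26  (via 7)
Shortest route: 8 → 5 → 7 → 3 = 26 kPa.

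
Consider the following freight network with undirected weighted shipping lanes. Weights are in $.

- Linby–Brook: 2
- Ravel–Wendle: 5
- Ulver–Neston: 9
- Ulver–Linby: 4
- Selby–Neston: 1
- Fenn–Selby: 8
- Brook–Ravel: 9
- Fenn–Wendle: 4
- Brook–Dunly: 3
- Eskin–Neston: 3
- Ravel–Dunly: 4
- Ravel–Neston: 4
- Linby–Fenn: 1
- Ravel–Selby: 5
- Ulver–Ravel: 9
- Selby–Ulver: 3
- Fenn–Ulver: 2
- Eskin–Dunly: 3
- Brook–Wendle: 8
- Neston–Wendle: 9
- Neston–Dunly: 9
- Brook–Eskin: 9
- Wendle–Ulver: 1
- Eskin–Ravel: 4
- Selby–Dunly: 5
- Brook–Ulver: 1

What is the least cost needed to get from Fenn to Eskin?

$9

Candidate routes:
Fenn–Ulver–Wendle–Ravel–Eskin: 2+1+5+4 = 12
Fenn–Linby–Brook–Dunly–Eskin: 1+2+3+3 = 9
Fenn–Linby–Brook–Ulver–Selby–Neston–Eskin: 1+2+1+3+1+3 = 11
Fenn–Selby–Neston–Eskin: 8+1+3 = 12
Cheapest is Fenn–Linby–Brook–Dunly–Eskin at $9.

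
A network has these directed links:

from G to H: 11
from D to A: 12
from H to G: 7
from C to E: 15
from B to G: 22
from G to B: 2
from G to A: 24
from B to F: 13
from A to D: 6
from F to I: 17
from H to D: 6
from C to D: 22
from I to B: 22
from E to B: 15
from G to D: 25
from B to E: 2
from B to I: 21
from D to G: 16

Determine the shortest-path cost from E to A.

Running Dijkstra from E:
E: 0
B: 15  (via E)
F: 28  (via B)
I: 36  (via B)
G: 37  (via B)
H: 48  (via G)
D: 54  (via H)
A: 61  (via G)
Shortest route: E → B → G → A = 61.

61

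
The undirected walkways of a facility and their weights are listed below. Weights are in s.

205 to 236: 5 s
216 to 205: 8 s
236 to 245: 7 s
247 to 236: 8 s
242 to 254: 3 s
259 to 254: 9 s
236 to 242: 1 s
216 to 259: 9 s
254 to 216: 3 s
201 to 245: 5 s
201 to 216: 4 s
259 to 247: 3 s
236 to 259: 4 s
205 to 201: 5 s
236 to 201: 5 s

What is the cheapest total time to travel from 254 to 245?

Shortest distances from 254:
254: 0
216: 3  (via 254)
242: 3  (via 254)
236: 4  (via 242)
201: 7  (via 216)
259: 8  (via 236)
205: 9  (via 236)
247: 11  (via 259)
245: 11  (via 236)
Shortest route: 254 → 242 → 236 → 245 = 11 s.

11 s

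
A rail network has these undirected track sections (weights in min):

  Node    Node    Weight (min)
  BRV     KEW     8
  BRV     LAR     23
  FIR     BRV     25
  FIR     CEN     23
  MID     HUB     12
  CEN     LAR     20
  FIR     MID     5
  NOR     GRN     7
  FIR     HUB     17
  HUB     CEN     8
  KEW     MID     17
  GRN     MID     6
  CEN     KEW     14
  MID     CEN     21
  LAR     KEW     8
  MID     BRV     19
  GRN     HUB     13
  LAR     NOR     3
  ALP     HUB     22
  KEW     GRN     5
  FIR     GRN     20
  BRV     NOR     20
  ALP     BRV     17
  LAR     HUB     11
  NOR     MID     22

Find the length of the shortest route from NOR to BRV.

Settle nodes by increasing distance from NOR:
NOR: 0
LAR: 3  (via NOR)
GRN: 7  (via NOR)
KEW: 11  (via LAR)
MID: 13  (via GRN)
HUB: 14  (via LAR)
FIR: 18  (via MID)
BRV: 19  (via KEW)
Shortest route: NOR → LAR → KEW → BRV = 19 min.

19 min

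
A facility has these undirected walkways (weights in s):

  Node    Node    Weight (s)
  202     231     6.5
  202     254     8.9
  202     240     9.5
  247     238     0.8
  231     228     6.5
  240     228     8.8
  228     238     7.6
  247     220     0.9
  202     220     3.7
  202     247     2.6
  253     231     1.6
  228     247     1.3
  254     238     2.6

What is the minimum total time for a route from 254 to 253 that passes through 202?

14.1 s

Shortest 254→202: 254–238–247–202 = 6
Best 202 to 253: 202–231–253 costing 8.1
Total via 202: 6 + 8.1 = 14.1 s.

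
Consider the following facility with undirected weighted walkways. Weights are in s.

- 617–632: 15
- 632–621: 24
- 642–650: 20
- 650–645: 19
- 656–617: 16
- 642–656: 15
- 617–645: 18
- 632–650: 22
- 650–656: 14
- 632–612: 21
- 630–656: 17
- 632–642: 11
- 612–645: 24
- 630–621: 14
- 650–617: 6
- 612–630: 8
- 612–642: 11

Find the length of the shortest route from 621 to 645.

46 s

Enumerating some paths:
621–632–617–645: 24+15+18 = 57
621–630–612–645: 14+8+24 = 46
The minimum is 46 s via 621–630–612–645.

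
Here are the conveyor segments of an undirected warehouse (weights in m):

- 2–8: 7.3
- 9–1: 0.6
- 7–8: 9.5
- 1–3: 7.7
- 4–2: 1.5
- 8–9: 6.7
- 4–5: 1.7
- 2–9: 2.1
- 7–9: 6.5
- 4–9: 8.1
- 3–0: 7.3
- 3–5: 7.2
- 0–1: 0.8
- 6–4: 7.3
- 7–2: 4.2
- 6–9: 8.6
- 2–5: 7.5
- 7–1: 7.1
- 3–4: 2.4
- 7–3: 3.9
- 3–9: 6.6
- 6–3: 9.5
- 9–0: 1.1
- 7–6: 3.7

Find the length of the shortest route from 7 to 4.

5.7 m

Candidate routes:
7–6–4: 3.7+7.3 = 11
7–3–4: 3.9+2.4 = 6.3
7–2–4: 4.2+1.5 = 5.7
7–9–2–4: 6.5+2.1+1.5 = 10.1
Cheapest is 7–2–4 at 5.7 m.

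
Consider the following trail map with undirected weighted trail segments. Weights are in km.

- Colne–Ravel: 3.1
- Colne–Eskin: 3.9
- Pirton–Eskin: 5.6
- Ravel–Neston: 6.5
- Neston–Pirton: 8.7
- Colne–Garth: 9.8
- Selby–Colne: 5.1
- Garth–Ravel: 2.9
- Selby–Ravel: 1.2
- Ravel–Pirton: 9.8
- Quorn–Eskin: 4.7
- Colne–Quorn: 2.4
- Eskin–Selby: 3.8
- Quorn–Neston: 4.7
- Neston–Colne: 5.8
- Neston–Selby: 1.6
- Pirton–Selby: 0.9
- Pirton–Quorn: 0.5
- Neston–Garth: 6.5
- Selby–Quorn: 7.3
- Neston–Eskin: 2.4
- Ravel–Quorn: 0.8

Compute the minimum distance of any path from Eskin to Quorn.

Running Dijkstra from Eskin:
Eskin: 0
Neston: 2.4  (via Eskin)
Selby: 3.8  (via Eskin)
Colne: 3.9  (via Eskin)
Quorn: 4.7  (via Eskin)
Shortest route: Eskin–Quorn = 4.7 km.

4.7 km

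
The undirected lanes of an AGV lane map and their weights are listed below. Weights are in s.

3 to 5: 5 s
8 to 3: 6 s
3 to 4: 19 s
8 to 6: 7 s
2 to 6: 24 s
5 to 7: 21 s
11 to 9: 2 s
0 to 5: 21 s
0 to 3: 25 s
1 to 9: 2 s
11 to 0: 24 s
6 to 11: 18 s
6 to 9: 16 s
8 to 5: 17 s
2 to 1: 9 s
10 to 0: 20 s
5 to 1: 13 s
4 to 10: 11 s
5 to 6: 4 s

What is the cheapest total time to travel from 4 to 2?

46 s

Settle nodes by increasing distance from 4:
4: 0
10: 11  (via 4)
3: 19  (via 4)
5: 24  (via 3)
8: 25  (via 3)
6: 28  (via 5)
0: 31  (via 10)
1: 37  (via 5)
9: 39  (via 1)
11: 41  (via 9)
7: 45  (via 5)
2: 46  (via 1)
Shortest route: 4 → 3 → 5 → 1 → 2 = 46 s.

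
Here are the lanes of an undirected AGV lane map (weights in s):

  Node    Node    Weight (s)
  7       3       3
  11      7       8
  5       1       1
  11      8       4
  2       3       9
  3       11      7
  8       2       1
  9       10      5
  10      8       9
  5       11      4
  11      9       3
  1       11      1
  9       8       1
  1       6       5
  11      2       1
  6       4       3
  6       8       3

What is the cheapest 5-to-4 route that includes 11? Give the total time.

Best 5 to 11: 5–1–11 costing 2
Best 11 to 4: 11–2–8–6–4 costing 8
Total via 11: 2 + 8 = 10 s.

10 s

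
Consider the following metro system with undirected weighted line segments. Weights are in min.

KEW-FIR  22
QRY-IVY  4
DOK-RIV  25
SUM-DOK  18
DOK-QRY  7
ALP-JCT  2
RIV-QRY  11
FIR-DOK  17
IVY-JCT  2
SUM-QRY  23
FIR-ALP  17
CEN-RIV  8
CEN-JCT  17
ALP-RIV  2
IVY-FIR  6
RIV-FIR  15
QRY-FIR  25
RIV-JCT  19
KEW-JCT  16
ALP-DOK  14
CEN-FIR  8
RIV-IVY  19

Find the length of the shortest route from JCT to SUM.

29 min

Enumerating some paths:
JCT → IVY → QRY → DOK → SUM: 2+4+7+18 = 31
JCT → IVY → QRY → SUM: 2+4+23 = 29
The minimum is 29 min via JCT → IVY → QRY → SUM.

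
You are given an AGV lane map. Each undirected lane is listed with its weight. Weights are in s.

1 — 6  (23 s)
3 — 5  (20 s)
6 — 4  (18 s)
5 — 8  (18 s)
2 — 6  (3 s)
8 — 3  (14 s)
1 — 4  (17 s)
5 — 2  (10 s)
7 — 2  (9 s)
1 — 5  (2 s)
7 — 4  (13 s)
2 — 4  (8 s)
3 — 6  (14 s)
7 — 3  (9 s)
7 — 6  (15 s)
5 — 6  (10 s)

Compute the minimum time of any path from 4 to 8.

36 s

Settle nodes by increasing distance from 4:
4: 0
2: 8  (via 4)
6: 11  (via 2)
7: 13  (via 4)
1: 17  (via 4)
5: 18  (via 2)
3: 22  (via 7)
8: 36  (via 5)
Shortest route: 4 → 2 → 5 → 8 = 36 s.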